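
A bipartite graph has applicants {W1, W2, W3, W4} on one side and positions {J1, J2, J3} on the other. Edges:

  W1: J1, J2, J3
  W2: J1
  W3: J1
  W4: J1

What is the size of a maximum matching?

2

Unit-capacity flow: source→left, listed edges, right→sink; max matching = max flow.
Augmenting path W1→J1 (+1); matched 1.
Augmenting path W2→J1→W1→J2 (+1); matched 2.
No augmenting path remains; maximum matching = 2.
König certificate: {W1, J1} is a vertex cover of size 2 (every listed pair touches it), so no matching can be larger.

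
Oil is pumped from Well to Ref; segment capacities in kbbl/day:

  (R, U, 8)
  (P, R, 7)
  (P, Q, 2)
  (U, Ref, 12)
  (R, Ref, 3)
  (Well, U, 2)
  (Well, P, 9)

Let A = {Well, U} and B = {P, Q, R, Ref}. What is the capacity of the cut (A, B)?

21

Edges leaving {Well, U}: Well→P (9), U→Ref (12).
Cut capacity = 9 + 12 = 21.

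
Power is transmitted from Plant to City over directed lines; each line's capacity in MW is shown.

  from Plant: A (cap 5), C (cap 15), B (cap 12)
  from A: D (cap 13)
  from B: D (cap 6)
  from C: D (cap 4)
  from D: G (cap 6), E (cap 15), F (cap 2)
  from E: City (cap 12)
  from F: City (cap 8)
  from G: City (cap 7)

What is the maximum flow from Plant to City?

15

Augment Plant→A→D→E→City: bottleneck 5, flow now 5.
Augment Plant→B→D→E→City: bottleneck 6, flow now 11.
Augment Plant→C→D→E→City: bottleneck 1, flow now 12.
Augment Plant→C→D→F→City: bottleneck 2, flow now 14.
Augment Plant→C→D→G→City: bottleneck 1, flow now 15.
No augmenting path remains; maximum flow = 15.
In the residual graph, reachable from Plant: {Plant, B, C}.
Min-cut edges: Plant→A (5), B→D (6), C→D (4); capacity 5 + 6 + 4 = 15.
This cut is saturated, so no flow can exceed 15.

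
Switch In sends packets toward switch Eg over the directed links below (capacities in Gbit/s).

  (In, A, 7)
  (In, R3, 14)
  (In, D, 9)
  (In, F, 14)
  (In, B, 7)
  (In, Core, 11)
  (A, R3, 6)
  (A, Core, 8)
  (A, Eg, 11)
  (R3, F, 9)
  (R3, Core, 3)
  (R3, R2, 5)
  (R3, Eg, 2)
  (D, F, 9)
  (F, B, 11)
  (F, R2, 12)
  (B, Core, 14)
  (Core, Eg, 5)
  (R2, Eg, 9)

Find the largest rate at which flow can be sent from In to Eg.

Augment In→A→Eg: bottleneck 7, flow now 7.
Augment In→R3→Eg: bottleneck 2, flow now 9.
Augment In→Core→Eg: bottleneck 5, flow now 14.
Augment In→R3→R2→Eg: bottleneck 5, flow now 19.
Augment In→F→R2→Eg: bottleneck 4, flow now 23.
No augmenting path remains; maximum flow = 23.
In the residual graph, reachable from In: {In, R3, D, F, B, Core, R2}.
Min-cut edges: In→A (7), R3→Eg (2), Core→Eg (5), R2→Eg (9); capacity 7 + 2 + 5 + 9 = 23.
This cut is saturated, so no flow can exceed 23.

23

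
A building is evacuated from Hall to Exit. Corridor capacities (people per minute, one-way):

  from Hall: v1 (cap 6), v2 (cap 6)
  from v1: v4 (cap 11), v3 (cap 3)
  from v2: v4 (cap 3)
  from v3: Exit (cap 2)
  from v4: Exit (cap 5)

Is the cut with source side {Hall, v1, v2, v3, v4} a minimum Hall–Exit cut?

Given cut capacity: 2 + 5 = 7.
Augment Hall→v1→v3→Exit: bottleneck 2, flow now 2.
Augment Hall→v1→v4→Exit: bottleneck 4, flow now 6.
Augment Hall→v2→v4→Exit: bottleneck 1, flow now 7.
No augmenting path remains; maximum flow = 7.
Cut capacity 7 equals the max flow, so it is a minimum cut.

Yes — it is a minimum cut (capacity 7).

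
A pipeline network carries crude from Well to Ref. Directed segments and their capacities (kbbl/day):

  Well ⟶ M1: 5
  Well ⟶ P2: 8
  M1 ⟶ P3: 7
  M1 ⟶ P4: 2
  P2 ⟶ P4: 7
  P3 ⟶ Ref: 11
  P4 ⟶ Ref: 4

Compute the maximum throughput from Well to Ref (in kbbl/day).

Augment Well→M1→P3→Ref: bottleneck 5, flow now 5.
Augment Well→P2→P4→Ref: bottleneck 4, flow now 9.
No augmenting path remains; maximum flow = 9.
In the residual graph, reachable from Well: {Well, P2, P4}.
Min-cut edges: Well→M1 (5), P4→Ref (4); capacity 5 + 4 = 9.
This cut is saturated, so no flow can exceed 9.

9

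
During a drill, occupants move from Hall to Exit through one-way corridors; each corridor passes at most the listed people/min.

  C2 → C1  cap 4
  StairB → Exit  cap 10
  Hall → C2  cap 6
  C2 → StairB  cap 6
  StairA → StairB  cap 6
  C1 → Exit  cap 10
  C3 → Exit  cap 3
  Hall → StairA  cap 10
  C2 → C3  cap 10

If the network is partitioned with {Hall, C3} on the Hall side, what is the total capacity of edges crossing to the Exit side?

Edges leaving {Hall, C3}: Hall→StairA (10), Hall→C2 (6), C3→Exit (3).
Cut capacity = 10 + 6 + 3 = 19.

19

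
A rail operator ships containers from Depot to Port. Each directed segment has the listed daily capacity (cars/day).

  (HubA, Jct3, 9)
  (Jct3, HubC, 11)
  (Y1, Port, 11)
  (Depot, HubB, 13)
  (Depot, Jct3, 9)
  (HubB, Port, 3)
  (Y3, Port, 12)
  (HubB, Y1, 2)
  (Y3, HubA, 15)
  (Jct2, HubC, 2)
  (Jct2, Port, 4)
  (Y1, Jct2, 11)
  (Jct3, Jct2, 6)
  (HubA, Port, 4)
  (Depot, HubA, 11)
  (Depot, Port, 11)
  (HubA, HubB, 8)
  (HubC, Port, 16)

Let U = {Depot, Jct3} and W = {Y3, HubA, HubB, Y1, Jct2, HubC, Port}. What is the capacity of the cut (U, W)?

52

Edges leaving {Depot, Jct3}: Depot→HubA (11), Depot→HubB (13), Depot→Port (11), Jct3→Jct2 (6), Jct3→HubC (11).
Cut capacity = 11 + 13 + 11 + 6 + 11 = 52.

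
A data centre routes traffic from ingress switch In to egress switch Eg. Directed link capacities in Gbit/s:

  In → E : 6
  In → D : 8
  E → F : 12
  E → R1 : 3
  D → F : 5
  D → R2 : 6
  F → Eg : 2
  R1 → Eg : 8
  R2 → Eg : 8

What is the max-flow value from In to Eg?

11

Augment In→E→F→Eg: bottleneck 2, flow now 2.
Augment In→E→R1→Eg: bottleneck 3, flow now 5.
Augment In→D→R2→Eg: bottleneck 6, flow now 11.
No augmenting path remains; maximum flow = 11.
In the residual graph, reachable from In: {In, E, D, F}.
Min-cut edges: E→R1 (3), D→R2 (6), F→Eg (2); capacity 3 + 6 + 2 = 11.
This cut is saturated, so no flow can exceed 11.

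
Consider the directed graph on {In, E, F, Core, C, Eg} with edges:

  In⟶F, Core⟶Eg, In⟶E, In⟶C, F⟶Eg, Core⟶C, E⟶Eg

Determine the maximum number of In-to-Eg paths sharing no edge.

Assign every edge capacity 1; by Menger, the answer equals the max flow.
Path In→E→Eg (+1); total 1.
Path In→F→Eg (+1); total 2.
No residual In→Eg path; max flow = 2.
Certifying cut of size 2: {In→E, In→F}.

2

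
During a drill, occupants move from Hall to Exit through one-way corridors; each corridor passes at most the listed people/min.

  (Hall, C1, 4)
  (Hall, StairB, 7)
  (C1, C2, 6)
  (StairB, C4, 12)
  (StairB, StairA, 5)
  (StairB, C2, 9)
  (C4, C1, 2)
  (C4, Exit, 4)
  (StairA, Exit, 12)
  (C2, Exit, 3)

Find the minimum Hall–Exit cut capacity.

10

Augment Hall→C1→C2→Exit: bottleneck 3, flow now 3.
Augment Hall→StairB→C4→Exit: bottleneck 4, flow now 7.
Augment Hall→StairB→StairA→Exit: bottleneck 3, flow now 10.
No augmenting path remains; maximum flow = 10.
By max-flow min-cut, the minimum cut capacity equals the max flow.
In the residual graph, reachable from Hall: {Hall, C1, C2}.
Min-cut edges: Hall→StairB (7), C2→Exit (3); capacity 7 + 3 = 10.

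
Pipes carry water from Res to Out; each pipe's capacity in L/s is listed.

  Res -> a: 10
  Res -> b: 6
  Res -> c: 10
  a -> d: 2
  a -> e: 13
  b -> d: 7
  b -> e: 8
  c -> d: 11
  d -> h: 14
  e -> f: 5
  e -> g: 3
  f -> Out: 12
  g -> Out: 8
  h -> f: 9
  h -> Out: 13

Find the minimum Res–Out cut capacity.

22

Augment Res→a→d→h→Out: bottleneck 2, flow now 2.
Augment Res→a→e→f→Out: bottleneck 5, flow now 7.
Augment Res→a→e→g→Out: bottleneck 3, flow now 10.
Augment Res→b→d→h→Out: bottleneck 6, flow now 16.
Augment Res→c→d→h→Out: bottleneck 5, flow now 21.
Augment Res→c→d→h→f→Out: bottleneck 1, flow now 22.
No augmenting path remains; maximum flow = 22.
By max-flow min-cut, the minimum cut capacity equals the max flow.
In the residual graph, reachable from Res: {Res, a, b, c, d, e}.
Min-cut edges: d→h (14), e→f (5), e→g (3); capacity 14 + 5 + 3 = 22.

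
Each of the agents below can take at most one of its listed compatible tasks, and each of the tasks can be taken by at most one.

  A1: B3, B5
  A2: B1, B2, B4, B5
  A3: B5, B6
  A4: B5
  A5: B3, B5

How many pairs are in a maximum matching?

Unit-capacity flow: source→left, listed edges, right→sink; max matching = max flow.
Augmenting path A1→B3 (+1); matched 1.
Augmenting path A2→B1 (+1); matched 2.
Augmenting path A3→B5 (+1); matched 3.
Augmenting path A4→B5→A3→B6 (+1); matched 4.
No augmenting path remains; maximum matching = 4.
König certificate: {A2, A3, B3, B5} is a vertex cover of size 4 (every listed pair touches it), so no matching can be larger.

4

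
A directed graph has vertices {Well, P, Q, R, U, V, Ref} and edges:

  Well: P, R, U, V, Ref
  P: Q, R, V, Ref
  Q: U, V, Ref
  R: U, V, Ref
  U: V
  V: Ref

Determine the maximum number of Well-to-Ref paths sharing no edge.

4

Assign every edge capacity 1; by Menger, the answer equals the max flow.
Path Well→Ref (+1); total 1.
Path Well→P→Ref (+1); total 2.
Path Well→R→Ref (+1); total 3.
Path Well→V→Ref (+1); total 4.
No residual Well→Ref path; max flow = 4.
Certifying cut of size 4: {V→Ref, Well→P, Well→R, Well→Ref}.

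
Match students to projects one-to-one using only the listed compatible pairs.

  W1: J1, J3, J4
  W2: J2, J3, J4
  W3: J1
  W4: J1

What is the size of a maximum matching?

Unit-capacity flow: source→left, listed edges, right→sink; max matching = max flow.
Augmenting path W1→J1 (+1); matched 1.
Augmenting path W2→J2 (+1); matched 2.
Augmenting path W3→J1→W1→J3 (+1); matched 3.
No augmenting path remains; maximum matching = 3.
König certificate: {W1, W2, J1} is a vertex cover of size 3 (every listed pair touches it), so no matching can be larger.

3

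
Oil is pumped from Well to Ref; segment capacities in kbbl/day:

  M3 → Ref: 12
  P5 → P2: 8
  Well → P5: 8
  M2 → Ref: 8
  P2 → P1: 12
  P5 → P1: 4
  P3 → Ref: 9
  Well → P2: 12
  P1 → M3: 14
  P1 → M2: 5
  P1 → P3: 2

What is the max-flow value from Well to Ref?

16

Augment Well→P2→P1→P3→Ref: bottleneck 2, flow now 2.
Augment Well→P2→P1→M3→Ref: bottleneck 10, flow now 12.
Augment Well→P5→P1→M3→Ref: bottleneck 2, flow now 14.
Augment Well→P5→P1→M2→Ref: bottleneck 2, flow now 16.
No augmenting path remains; maximum flow = 16.
In the residual graph, reachable from Well: {Well, P2, P5}.
Min-cut edges: P2→P1 (12), P5→P1 (4); capacity 12 + 4 = 16.
This cut is saturated, so no flow can exceed 16.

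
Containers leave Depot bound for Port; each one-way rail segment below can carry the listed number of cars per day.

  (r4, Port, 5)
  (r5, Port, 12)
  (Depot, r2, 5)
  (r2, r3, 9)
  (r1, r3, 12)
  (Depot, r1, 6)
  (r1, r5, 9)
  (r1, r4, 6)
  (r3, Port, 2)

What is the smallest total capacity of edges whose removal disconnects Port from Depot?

8

Augment Depot→r1→r3→Port: bottleneck 2, flow now 2.
Augment Depot→r1→r4→Port: bottleneck 4, flow now 6.
Augment Depot→r2→r3→r1→r4→Port: bottleneck 1, flow now 7. (uses reverse residual edge)
Augment Depot→r2→r3→r1→r5→Port: bottleneck 1, flow now 8. (uses reverse residual edge)
No augmenting path remains; maximum flow = 8.
By max-flow min-cut, the minimum cut capacity equals the max flow.
In the residual graph, reachable from Depot: {Depot, r2, r3}.
Min-cut edges: Depot→r1 (6), r3→Port (2); capacity 6 + 2 = 8.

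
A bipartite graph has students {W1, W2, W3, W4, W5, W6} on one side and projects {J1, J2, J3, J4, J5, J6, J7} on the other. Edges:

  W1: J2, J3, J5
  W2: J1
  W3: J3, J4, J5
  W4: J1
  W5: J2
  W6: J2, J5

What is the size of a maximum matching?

Unit-capacity flow: source→left, listed edges, right→sink; max matching = max flow.
Augmenting path W1→J2 (+1); matched 1.
Augmenting path W2→J1 (+1); matched 2.
Augmenting path W3→J3 (+1); matched 3.
Augmenting path W6→J5 (+1); matched 4.
Augmenting path W5→J2→W1→J3→W3→J4 (+1); matched 5.
No augmenting path remains; maximum matching = 5.
König certificate: {W1, W3, W5, W6, J1} is a vertex cover of size 5 (every listed pair touches it), so no matching can be larger.

5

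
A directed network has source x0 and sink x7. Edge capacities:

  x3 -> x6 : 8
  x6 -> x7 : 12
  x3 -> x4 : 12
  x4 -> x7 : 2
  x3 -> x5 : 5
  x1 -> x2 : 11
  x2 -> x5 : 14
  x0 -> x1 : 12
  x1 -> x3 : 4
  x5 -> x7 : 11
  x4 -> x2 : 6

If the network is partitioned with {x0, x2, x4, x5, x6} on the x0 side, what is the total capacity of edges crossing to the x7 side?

Edges leaving {x0, x2, x4, x5, x6}: x0→x1 (12), x4→x7 (2), x5→x7 (11), x6→x7 (12).
Cut capacity = 12 + 2 + 11 + 12 = 37.

37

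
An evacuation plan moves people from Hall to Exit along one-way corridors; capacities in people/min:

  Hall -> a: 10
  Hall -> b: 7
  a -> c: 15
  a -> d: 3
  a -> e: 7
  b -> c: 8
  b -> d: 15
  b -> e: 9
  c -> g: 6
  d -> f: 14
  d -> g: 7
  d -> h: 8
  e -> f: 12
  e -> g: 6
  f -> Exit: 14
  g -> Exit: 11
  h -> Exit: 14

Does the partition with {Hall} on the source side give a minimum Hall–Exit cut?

Yes — it is a minimum cut (capacity 17).

Given cut capacity: 10 + 7 = 17.
Augment Hall→a→c→g→Exit: bottleneck 6, flow now 6.
Augment Hall→a→d→f→Exit: bottleneck 3, flow now 9.
Augment Hall→a→e→f→Exit: bottleneck 1, flow now 10.
Augment Hall→b→d→f→Exit: bottleneck 7, flow now 17.
No augmenting path remains; maximum flow = 17.
Cut capacity 17 equals the max flow, so it is a minimum cut.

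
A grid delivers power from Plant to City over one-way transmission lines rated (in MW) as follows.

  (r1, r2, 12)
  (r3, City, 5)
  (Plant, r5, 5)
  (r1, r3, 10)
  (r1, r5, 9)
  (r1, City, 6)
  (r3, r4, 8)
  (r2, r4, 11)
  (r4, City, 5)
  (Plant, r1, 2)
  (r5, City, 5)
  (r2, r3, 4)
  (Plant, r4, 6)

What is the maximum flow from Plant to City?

12

Augment Plant→r1→City: bottleneck 2, flow now 2.
Augment Plant→r4→City: bottleneck 5, flow now 7.
Augment Plant→r5→City: bottleneck 5, flow now 12.
No augmenting path remains; maximum flow = 12.
In the residual graph, reachable from Plant: {Plant, r4}.
Min-cut edges: Plant→r1 (2), Plant→r5 (5), r4→City (5); capacity 2 + 5 + 5 = 12.
This cut is saturated, so no flow can exceed 12.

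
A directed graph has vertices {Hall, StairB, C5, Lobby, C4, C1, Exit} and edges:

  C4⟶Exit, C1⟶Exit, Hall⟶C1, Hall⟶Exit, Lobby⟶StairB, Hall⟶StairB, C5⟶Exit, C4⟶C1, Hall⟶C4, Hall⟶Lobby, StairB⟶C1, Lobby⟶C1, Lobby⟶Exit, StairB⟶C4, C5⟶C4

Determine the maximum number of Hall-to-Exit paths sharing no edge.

4

Assign every edge capacity 1; by Menger, the answer equals the max flow.
Path Hall→Exit (+1); total 1.
Path Hall→Lobby→Exit (+1); total 2.
Path Hall→C4→Exit (+1); total 3.
Path Hall→C1→Exit (+1); total 4.
No residual Hall→Exit path; max flow = 4.
Certifying cut of size 4: {C1→Exit, C4→Exit, Hall→Exit, Hall→Lobby}.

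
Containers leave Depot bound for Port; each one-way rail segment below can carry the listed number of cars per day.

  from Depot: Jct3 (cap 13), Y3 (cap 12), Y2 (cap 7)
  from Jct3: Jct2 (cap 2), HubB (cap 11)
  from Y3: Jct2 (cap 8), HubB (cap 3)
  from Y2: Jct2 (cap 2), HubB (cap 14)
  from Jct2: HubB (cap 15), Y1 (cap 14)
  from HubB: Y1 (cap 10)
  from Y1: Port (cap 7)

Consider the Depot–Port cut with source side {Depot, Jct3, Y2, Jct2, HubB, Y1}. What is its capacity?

19

Edges leaving {Depot, Jct3, Y2, Jct2, HubB, Y1}: Depot→Y3 (12), Y1→Port (7).
Cut capacity = 12 + 7 = 19.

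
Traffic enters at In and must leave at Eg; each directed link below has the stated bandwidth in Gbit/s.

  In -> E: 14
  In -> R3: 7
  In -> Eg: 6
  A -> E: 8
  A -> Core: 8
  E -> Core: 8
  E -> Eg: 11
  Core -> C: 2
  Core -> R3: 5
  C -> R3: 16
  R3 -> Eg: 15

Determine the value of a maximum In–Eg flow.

Augment In→Eg: bottleneck 6, flow now 6.
Augment In→E→Eg: bottleneck 11, flow now 17.
Augment In→R3→Eg: bottleneck 7, flow now 24.
Augment In→E→Core→R3→Eg: bottleneck 3, flow now 27.
No augmenting path remains; maximum flow = 27.
In the residual graph, reachable from In: {In}.
Min-cut edges: In→E (14), In→R3 (7), In→Eg (6); capacity 14 + 7 + 6 = 27.
This cut is saturated, so no flow can exceed 27.

27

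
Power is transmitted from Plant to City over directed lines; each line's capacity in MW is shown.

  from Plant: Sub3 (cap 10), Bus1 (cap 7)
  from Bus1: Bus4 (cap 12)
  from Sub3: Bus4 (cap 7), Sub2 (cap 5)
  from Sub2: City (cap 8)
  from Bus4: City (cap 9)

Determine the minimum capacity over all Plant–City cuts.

Augment Plant→Bus1→Bus4→City: bottleneck 7, flow now 7.
Augment Plant→Sub3→Sub2→City: bottleneck 5, flow now 12.
Augment Plant→Sub3→Bus4→City: bottleneck 2, flow now 14.
No augmenting path remains; maximum flow = 14.
By max-flow min-cut, the minimum cut capacity equals the max flow.
In the residual graph, reachable from Plant: {Plant, Bus1, Sub3, Bus4}.
Min-cut edges: Sub3→Sub2 (5), Bus4→City (9); capacity 5 + 9 = 14.

14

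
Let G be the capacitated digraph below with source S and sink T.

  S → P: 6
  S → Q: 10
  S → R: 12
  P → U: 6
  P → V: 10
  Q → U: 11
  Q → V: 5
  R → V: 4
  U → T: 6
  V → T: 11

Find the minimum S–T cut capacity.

17

Augment S→P→U→T: bottleneck 6, flow now 6.
Augment S→Q→V→T: bottleneck 5, flow now 11.
Augment S→R→V→T: bottleneck 4, flow now 15.
Augment S→Q→U→P→V→T: bottleneck 2, flow now 17. (uses reverse residual edge)
No augmenting path remains; maximum flow = 17.
By max-flow min-cut, the minimum cut capacity equals the max flow.
In the residual graph, reachable from S: {S, P, Q, R, U, V}.
Min-cut edges: U→T (6), V→T (11); capacity 6 + 11 = 17.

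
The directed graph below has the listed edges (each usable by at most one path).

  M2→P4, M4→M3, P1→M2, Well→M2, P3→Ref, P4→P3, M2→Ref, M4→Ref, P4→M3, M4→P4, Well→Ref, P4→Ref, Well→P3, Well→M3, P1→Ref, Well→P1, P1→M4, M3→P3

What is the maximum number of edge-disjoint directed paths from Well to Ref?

Assign every edge capacity 1; by Menger, the answer equals the max flow.
Path Well→Ref (+1); total 1.
Path Well→P1→Ref (+1); total 2.
Path Well→M2→Ref (+1); total 3.
Path Well→P3→Ref (+1); total 4.
No residual Well→Ref path; max flow = 4.
Certifying cut of size 4: {P3→Ref, Well→M2, Well→P1, Well→Ref}.

4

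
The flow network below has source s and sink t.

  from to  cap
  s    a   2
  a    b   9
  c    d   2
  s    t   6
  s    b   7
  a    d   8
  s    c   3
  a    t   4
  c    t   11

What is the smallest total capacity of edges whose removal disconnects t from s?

11

Augment s→t: bottleneck 6, flow now 6.
Augment s→a→t: bottleneck 2, flow now 8.
Augment s→c→t: bottleneck 3, flow now 11.
No augmenting path remains; maximum flow = 11.
By max-flow min-cut, the minimum cut capacity equals the max flow.
In the residual graph, reachable from s: {s, b}.
Min-cut edges: s→a (2), s→c (3), s→t (6); capacity 2 + 3 + 6 = 11.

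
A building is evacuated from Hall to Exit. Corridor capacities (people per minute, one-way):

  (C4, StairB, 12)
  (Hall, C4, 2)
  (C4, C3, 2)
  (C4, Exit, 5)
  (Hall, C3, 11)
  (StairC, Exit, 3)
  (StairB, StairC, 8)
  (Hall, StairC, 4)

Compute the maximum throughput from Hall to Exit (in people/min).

5

Augment Hall→C4→Exit: bottleneck 2, flow now 2.
Augment Hall→StairC→Exit: bottleneck 3, flow now 5.
No augmenting path remains; maximum flow = 5.
In the residual graph, reachable from Hall: {Hall, C3, StairC}.
Min-cut edges: Hall→C4 (2), StairC→Exit (3); capacity 2 + 3 = 5.
This cut is saturated, so no flow can exceed 5.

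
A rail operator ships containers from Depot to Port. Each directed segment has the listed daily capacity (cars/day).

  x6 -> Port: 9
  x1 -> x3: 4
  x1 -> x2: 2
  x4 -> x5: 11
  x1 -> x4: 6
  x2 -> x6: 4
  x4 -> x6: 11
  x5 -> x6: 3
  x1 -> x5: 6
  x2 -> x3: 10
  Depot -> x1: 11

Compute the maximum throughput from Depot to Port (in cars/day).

Augment Depot→x1→x2→x6→Port: bottleneck 2, flow now 2.
Augment Depot→x1→x4→x6→Port: bottleneck 6, flow now 8.
Augment Depot→x1→x5→x6→Port: bottleneck 1, flow now 9.
No augmenting path remains; maximum flow = 9.
In the residual graph, reachable from Depot: {Depot, x1, x2, x3, x4, x5, x6}.
Min-cut edges: x6→Port (9); capacity 9 = 9.
This cut is saturated, so no flow can exceed 9.

9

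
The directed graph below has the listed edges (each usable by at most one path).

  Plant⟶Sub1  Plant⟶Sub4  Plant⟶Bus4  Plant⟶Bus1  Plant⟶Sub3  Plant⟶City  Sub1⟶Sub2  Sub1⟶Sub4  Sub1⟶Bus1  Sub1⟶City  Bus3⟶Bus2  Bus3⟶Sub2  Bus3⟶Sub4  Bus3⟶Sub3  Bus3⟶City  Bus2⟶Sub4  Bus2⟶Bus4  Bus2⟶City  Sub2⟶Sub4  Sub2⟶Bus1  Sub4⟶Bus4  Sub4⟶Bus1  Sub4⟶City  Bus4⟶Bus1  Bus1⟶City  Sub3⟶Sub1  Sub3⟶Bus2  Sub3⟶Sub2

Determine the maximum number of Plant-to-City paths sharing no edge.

Assign every edge capacity 1; by Menger, the answer equals the max flow.
Path Plant→City (+1); total 1.
Path Plant→Sub1→City (+1); total 2.
Path Plant→Sub4→City (+1); total 3.
Path Plant→Bus1→City (+1); total 4.
Path Plant→Sub3→Bus2→City (+1); total 5.
No residual Plant→City path; max flow = 5.
Certifying cut of size 5: {Bus1→City, Plant→City, Plant→Sub1, Plant→Sub3, Plant→Sub4}.

5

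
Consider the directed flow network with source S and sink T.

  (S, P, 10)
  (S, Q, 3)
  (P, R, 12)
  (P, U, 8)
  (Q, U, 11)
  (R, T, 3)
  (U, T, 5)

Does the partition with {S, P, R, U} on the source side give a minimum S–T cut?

Given cut capacity: 3 + 3 + 5 = 11.
Augment S→P→R→T: bottleneck 3, flow now 3.
Augment S→P→U→T: bottleneck 5, flow now 8.
No augmenting path remains; maximum flow = 8.
In the residual graph, reachable from S: {S, P, Q, R, U}.
Min-cut edges: R→T (3), U→T (5); capacity 3 + 5 = 8.
Cut capacity 11 exceeds the max flow 8, so it is not minimum.

No — its capacity is 11, but the minimum cut has capacity 8.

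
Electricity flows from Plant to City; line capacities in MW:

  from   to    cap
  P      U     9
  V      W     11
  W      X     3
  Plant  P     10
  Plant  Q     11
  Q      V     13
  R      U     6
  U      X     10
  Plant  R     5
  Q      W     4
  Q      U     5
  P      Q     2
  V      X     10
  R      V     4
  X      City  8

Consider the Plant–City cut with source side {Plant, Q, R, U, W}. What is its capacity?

40

Edges leaving {Plant, Q, R, U, W}: Plant→P (10), Q→V (13), R→V (4), U→X (10), W→X (3).
Cut capacity = 10 + 13 + 4 + 10 + 3 = 40.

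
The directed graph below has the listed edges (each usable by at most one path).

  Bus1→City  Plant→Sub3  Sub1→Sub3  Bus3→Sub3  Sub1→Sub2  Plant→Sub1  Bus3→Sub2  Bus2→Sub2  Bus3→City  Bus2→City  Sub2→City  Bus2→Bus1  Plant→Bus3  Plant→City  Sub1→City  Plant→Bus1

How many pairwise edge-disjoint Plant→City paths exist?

Assign every edge capacity 1; by Menger, the answer equals the max flow.
Path Plant→City (+1); total 1.
Path Plant→Bus3→City (+1); total 2.
Path Plant→Sub1→City (+1); total 3.
Path Plant→Bus1→City (+1); total 4.
No residual Plant→City path; max flow = 4.
Certifying cut of size 4: {Plant→Bus1, Plant→Bus3, Plant→City, Plant→Sub1}.

4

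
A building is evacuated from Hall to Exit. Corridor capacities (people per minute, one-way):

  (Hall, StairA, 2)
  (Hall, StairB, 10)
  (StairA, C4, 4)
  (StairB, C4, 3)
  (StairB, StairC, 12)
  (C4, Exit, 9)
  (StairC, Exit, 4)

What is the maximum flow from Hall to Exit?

9

Augment Hall→StairA→C4→Exit: bottleneck 2, flow now 2.
Augment Hall→StairB→C4→Exit: bottleneck 3, flow now 5.
Augment Hall→StairB→StairC→Exit: bottleneck 4, flow now 9.
No augmenting path remains; maximum flow = 9.
In the residual graph, reachable from Hall: {Hall, StairB, StairC}.
Min-cut edges: Hall→StairA (2), StairB→C4 (3), StairC→Exit (4); capacity 2 + 3 + 4 = 9.
This cut is saturated, so no flow can exceed 9.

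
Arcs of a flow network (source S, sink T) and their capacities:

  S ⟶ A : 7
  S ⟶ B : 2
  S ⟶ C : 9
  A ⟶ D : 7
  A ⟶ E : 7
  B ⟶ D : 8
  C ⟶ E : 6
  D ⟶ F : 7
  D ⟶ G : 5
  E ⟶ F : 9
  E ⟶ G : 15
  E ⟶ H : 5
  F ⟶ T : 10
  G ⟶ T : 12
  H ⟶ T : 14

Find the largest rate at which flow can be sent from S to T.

15

Augment S→A→D→F→T: bottleneck 7, flow now 7.
Augment S→B→D→G→T: bottleneck 2, flow now 9.
Augment S→C→E→F→T: bottleneck 3, flow now 12.
Augment S→C→E→G→T: bottleneck 3, flow now 15.
No augmenting path remains; maximum flow = 15.
In the residual graph, reachable from S: {S, C}.
Min-cut edges: S→A (7), S→B (2), C→E (6); capacity 7 + 2 + 6 = 15.
This cut is saturated, so no flow can exceed 15.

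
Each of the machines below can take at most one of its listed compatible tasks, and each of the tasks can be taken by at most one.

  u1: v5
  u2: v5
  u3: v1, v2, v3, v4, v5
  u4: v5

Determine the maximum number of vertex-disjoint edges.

Unit-capacity flow: source→left, listed edges, right→sink; max matching = max flow.
Augmenting path u1→v5 (+1); matched 1.
Augmenting path u3→v1 (+1); matched 2.
No augmenting path remains; maximum matching = 2.
König certificate: {u3, v5} is a vertex cover of size 2 (every listed pair touches it), so no matching can be larger.

2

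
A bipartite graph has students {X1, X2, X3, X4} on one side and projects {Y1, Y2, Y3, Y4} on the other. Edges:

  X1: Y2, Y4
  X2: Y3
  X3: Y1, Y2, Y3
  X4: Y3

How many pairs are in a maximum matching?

3

Unit-capacity flow: source→left, listed edges, right→sink; max matching = max flow.
Augmenting path X1→Y2 (+1); matched 1.
Augmenting path X2→Y3 (+1); matched 2.
Augmenting path X3→Y1 (+1); matched 3.
No augmenting path remains; maximum matching = 3.
König certificate: {X1, X3, Y3} is a vertex cover of size 3 (every listed pair touches it), so no matching can be larger.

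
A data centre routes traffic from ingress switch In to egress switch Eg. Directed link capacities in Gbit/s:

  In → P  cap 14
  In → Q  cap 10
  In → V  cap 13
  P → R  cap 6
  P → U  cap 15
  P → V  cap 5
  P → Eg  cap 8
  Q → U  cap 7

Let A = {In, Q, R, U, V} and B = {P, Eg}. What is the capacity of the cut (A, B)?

Edges leaving {In, Q, R, U, V}: In→P (14).
Cut capacity = 14 = 14.

14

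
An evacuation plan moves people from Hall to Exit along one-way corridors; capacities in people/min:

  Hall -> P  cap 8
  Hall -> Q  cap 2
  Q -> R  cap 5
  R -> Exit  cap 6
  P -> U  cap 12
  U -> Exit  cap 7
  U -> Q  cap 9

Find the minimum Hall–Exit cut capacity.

Augment Hall→P→U→Exit: bottleneck 7, flow now 7.
Augment Hall→Q→R→Exit: bottleneck 2, flow now 9.
Augment Hall→P→U→Q→R→Exit: bottleneck 1, flow now 10.
No augmenting path remains; maximum flow = 10.
By max-flow min-cut, the minimum cut capacity equals the max flow.
In the residual graph, reachable from Hall: {Hall}.
Min-cut edges: Hall→P (8), Hall→Q (2); capacity 8 + 2 = 10.

10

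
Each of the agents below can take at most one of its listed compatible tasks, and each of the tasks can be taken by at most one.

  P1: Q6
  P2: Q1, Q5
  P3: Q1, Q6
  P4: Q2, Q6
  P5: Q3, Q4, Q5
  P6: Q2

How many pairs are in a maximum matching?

Unit-capacity flow: source→left, listed edges, right→sink; max matching = max flow.
Augmenting path P1→Q6 (+1); matched 1.
Augmenting path P2→Q1 (+1); matched 2.
Augmenting path P4→Q2 (+1); matched 3.
Augmenting path P5→Q3 (+1); matched 4.
Augmenting path P3→Q1→P2→Q5 (+1); matched 5.
No augmenting path remains; maximum matching = 5.
König certificate: {P2, P3, P5, Q2, Q6} is a vertex cover of size 5 (every listed pair touches it), so no matching can be larger.

5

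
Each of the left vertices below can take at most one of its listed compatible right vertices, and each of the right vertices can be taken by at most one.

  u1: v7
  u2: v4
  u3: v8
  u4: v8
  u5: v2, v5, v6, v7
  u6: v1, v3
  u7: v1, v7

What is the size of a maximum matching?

Unit-capacity flow: source→left, listed edges, right→sink; max matching = max flow.
Augmenting path u1→v7 (+1); matched 1.
Augmenting path u2→v4 (+1); matched 2.
Augmenting path u3→v8 (+1); matched 3.
Augmenting path u5→v2 (+1); matched 4.
Augmenting path u6→v1 (+1); matched 5.
Augmenting path u7→v1→u6→v3 (+1); matched 6.
No augmenting path remains; maximum matching = 6.
König certificate: {u1, u2, u5, u6, u7, v8} is a vertex cover of size 6 (every listed pair touches it), so no matching can be larger.

6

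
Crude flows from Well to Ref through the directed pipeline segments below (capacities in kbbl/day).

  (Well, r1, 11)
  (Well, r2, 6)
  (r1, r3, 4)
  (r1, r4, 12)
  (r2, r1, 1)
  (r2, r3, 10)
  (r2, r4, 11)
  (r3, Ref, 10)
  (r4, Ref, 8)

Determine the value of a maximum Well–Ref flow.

17

Augment Well→r1→r3→Ref: bottleneck 4, flow now 4.
Augment Well→r1→r4→Ref: bottleneck 7, flow now 11.
Augment Well→r2→r3→Ref: bottleneck 6, flow now 17.
No augmenting path remains; maximum flow = 17.
In the residual graph, reachable from Well: {Well}.
Min-cut edges: Well→r1 (11), Well→r2 (6); capacity 11 + 6 = 17.
This cut is saturated, so no flow can exceed 17.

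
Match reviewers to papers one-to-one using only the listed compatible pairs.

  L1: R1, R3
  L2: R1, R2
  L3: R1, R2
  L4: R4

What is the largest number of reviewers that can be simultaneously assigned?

4

Unit-capacity flow: source→left, listed edges, right→sink; max matching = max flow.
Augmenting path L1→R1 (+1); matched 1.
Augmenting path L2→R2 (+1); matched 2.
Augmenting path L4→R4 (+1); matched 3.
Augmenting path L3→R1→L1→R3 (+1); matched 4.
No augmenting path remains; maximum matching = 4.
König certificate: {L1, L2, L3, L4} is a vertex cover of size 4 (every listed pair touches it), so no matching can be larger.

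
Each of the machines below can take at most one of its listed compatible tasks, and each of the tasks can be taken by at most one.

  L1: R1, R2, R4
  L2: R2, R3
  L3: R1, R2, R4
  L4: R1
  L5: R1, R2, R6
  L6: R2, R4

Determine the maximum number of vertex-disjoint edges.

5

Unit-capacity flow: source→left, listed edges, right→sink; max matching = max flow.
Augmenting path L1→R1 (+1); matched 1.
Augmenting path L2→R2 (+1); matched 2.
Augmenting path L3→R4 (+1); matched 3.
Augmenting path L5→R6 (+1); matched 4.
Augmenting path L6→R2→L2→R3 (+1); matched 5.
No augmenting path remains; maximum matching = 5.
König certificate: {L2, L5, R1, R2, R4} is a vertex cover of size 5 (every listed pair touches it), so no matching can be larger.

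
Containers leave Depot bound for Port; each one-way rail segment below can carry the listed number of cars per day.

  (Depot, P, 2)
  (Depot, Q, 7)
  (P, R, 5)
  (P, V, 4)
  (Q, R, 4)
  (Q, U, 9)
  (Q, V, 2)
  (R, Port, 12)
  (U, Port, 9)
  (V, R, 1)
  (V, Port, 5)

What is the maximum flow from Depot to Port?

Augment Depot→P→R→Port: bottleneck 2, flow now 2.
Augment Depot→Q→R→Port: bottleneck 4, flow now 6.
Augment Depot→Q→U→Port: bottleneck 3, flow now 9.
No augmenting path remains; maximum flow = 9.
In the residual graph, reachable from Depot: {Depot}.
Min-cut edges: Depot→P (2), Depot→Q (7); capacity 2 + 7 = 9.
This cut is saturated, so no flow can exceed 9.

9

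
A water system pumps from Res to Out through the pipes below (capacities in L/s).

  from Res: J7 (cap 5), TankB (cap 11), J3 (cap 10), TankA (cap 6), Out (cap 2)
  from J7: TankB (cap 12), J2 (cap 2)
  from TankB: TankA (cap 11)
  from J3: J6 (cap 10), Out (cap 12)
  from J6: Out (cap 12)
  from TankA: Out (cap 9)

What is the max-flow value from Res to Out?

21

Augment Res→Out: bottleneck 2, flow now 2.
Augment Res→J3→Out: bottleneck 10, flow now 12.
Augment Res→TankA→Out: bottleneck 6, flow now 18.
Augment Res→TankB→TankA→Out: bottleneck 3, flow now 21.
No augmenting path remains; maximum flow = 21.
In the residual graph, reachable from Res: {Res, J7, TankB, J2, TankA}.
Min-cut edges: Res→J3 (10), Res→Out (2), TankA→Out (9); capacity 10 + 2 + 9 = 21.
This cut is saturated, so no flow can exceed 21.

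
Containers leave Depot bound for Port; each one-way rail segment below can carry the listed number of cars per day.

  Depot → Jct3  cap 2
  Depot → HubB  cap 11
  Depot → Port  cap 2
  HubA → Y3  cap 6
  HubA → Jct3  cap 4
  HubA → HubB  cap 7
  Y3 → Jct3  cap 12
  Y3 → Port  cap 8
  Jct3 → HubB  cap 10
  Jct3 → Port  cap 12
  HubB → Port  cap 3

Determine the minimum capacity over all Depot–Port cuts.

Augment Depot→Port: bottleneck 2, flow now 2.
Augment Depot→Jct3→Port: bottleneck 2, flow now 4.
Augment Depot→HubB→Port: bottleneck 3, flow now 7.
No augmenting path remains; maximum flow = 7.
By max-flow min-cut, the minimum cut capacity equals the max flow.
In the residual graph, reachable from Depot: {Depot, HubB}.
Min-cut edges: Depot→Jct3 (2), Depot→Port (2), HubB→Port (3); capacity 2 + 2 + 3 = 7.

7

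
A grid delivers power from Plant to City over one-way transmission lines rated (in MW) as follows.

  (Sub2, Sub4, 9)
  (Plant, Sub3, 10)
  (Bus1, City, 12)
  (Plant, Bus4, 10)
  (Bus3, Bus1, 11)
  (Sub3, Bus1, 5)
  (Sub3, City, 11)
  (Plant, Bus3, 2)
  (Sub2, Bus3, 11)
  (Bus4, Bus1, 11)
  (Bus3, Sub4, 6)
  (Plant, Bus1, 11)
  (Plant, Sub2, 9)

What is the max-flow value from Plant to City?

Augment Plant→Sub3→City: bottleneck 10, flow now 10.
Augment Plant→Bus1→City: bottleneck 11, flow now 21.
Augment Plant→Bus4→Bus1→City: bottleneck 1, flow now 22.
No augmenting path remains; maximum flow = 22.
In the residual graph, reachable from Plant: {Plant, Sub2, Bus4, Bus3, Bus1, Sub4}.
Min-cut edges: Plant→Sub3 (10), Bus1→City (12); capacity 10 + 12 = 22.
This cut is saturated, so no flow can exceed 22.

22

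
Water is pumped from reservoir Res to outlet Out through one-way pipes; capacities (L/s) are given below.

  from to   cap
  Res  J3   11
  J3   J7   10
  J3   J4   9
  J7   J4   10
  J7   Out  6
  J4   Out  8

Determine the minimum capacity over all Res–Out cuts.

Augment Res→J3→J7→Out: bottleneck 6, flow now 6.
Augment Res→J3→J4→Out: bottleneck 5, flow now 11.
No augmenting path remains; maximum flow = 11.
By max-flow min-cut, the minimum cut capacity equals the max flow.
In the residual graph, reachable from Res: {Res}.
Min-cut edges: Res→J3 (11); capacity 11 = 11.

11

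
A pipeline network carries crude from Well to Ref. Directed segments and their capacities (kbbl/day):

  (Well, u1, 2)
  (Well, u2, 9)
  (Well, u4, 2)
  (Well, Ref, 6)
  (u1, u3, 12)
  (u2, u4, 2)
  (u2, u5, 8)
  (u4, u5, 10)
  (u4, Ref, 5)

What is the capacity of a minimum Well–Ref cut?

Augment Well→Ref: bottleneck 6, flow now 6.
Augment Well→u4→Ref: bottleneck 2, flow now 8.
Augment Well→u2→u4→Ref: bottleneck 2, flow now 10.
No augmenting path remains; maximum flow = 10.
By max-flow min-cut, the minimum cut capacity equals the max flow.
In the residual graph, reachable from Well: {Well, u1, u2, u3, u5}.
Min-cut edges: Well→u4 (2), Well→Ref (6), u2→u4 (2); capacity 2 + 6 + 2 = 10.

10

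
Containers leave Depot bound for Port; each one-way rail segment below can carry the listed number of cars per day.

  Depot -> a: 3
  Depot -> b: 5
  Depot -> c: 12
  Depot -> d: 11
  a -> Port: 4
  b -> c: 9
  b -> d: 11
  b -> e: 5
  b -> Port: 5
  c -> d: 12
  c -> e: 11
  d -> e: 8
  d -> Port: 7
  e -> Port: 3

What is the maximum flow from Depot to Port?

18

Augment Depot→a→Port: bottleneck 3, flow now 3.
Augment Depot→b→Port: bottleneck 5, flow now 8.
Augment Depot→d→Port: bottleneck 7, flow now 15.
Augment Depot→c→e→Port: bottleneck 3, flow now 18.
No augmenting path remains; maximum flow = 18.
In the residual graph, reachable from Depot: {Depot, c, d, e}.
Min-cut edges: Depot→a (3), Depot→b (5), d→Port (7), e→Port (3); capacity 3 + 5 + 7 + 3 = 18.
This cut is saturated, so no flow can exceed 18.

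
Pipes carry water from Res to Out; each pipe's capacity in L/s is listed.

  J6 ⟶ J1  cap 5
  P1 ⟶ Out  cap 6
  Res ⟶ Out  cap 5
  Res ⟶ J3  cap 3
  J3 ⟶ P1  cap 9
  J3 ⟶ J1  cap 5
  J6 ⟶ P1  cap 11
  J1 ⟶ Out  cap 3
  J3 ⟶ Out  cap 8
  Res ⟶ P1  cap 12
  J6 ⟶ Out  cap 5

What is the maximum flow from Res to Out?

14

Augment Res→Out: bottleneck 5, flow now 5.
Augment Res→J3→Out: bottleneck 3, flow now 8.
Augment Res→P1→Out: bottleneck 6, flow now 14.
No augmenting path remains; maximum flow = 14.
In the residual graph, reachable from Res: {Res, P1}.
Min-cut edges: Res→J3 (3), Res→Out (5), P1→Out (6); capacity 3 + 5 + 6 = 14.
This cut is saturated, so no flow can exceed 14.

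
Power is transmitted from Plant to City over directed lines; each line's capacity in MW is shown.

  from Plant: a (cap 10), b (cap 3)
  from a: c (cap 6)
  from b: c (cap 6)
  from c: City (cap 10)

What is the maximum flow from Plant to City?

9

Augment Plant→a→c→City: bottleneck 6, flow now 6.
Augment Plant→b→c→City: bottleneck 3, flow now 9.
No augmenting path remains; maximum flow = 9.
In the residual graph, reachable from Plant: {Plant, a}.
Min-cut edges: Plant→b (3), a→c (6); capacity 3 + 6 = 9.
This cut is saturated, so no flow can exceed 9.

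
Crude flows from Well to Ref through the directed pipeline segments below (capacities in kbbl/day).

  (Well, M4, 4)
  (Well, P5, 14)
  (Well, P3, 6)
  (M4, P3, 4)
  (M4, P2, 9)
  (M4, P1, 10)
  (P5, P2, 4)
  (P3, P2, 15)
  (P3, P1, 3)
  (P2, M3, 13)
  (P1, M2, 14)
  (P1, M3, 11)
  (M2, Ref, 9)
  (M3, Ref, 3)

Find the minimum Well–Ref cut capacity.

10

Augment Well→M4→P2→M3→Ref: bottleneck 3, flow now 3.
Augment Well→M4→P1→M2→Ref: bottleneck 1, flow now 4.
Augment Well→P3→P1→M2→Ref: bottleneck 3, flow now 7.
Augment Well→P5→P2→M4→P1→M2→Ref: bottleneck 3, flow now 10. (uses reverse residual edge)
No augmenting path remains; maximum flow = 10.
By max-flow min-cut, the minimum cut capacity equals the max flow.
In the residual graph, reachable from Well: {Well, P5, P3, P2, M3}.
Min-cut edges: Well→M4 (4), P3→P1 (3), M3→Ref (3); capacity 4 + 3 + 3 = 10.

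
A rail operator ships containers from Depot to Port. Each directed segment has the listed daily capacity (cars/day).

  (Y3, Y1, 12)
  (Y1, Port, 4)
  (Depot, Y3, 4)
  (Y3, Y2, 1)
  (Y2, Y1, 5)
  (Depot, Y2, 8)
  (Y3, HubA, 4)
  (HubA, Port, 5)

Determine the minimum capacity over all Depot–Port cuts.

8

Augment Depot→Y2→Y1→Port: bottleneck 4, flow now 4.
Augment Depot→Y3→HubA→Port: bottleneck 4, flow now 8.
No augmenting path remains; maximum flow = 8.
By max-flow min-cut, the minimum cut capacity equals the max flow.
In the residual graph, reachable from Depot: {Depot, Y2, Y1}.
Min-cut edges: Depot→Y3 (4), Y1→Port (4); capacity 4 + 4 = 8.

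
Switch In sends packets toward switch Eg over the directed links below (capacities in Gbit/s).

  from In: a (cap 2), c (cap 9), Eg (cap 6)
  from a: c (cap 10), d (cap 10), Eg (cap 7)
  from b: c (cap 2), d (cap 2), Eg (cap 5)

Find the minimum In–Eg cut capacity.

8

Augment In→Eg: bottleneck 6, flow now 6.
Augment In→a→Eg: bottleneck 2, flow now 8.
No augmenting path remains; maximum flow = 8.
By max-flow min-cut, the minimum cut capacity equals the max flow.
In the residual graph, reachable from In: {In, c}.
Min-cut edges: In→a (2), In→Eg (6); capacity 2 + 6 = 8.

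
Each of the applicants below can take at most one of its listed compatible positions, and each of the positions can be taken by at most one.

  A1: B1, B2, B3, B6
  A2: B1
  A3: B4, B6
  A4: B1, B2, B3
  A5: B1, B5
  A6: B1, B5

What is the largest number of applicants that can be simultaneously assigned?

5

Unit-capacity flow: source→left, listed edges, right→sink; max matching = max flow.
Augmenting path A1→B1 (+1); matched 1.
Augmenting path A3→B4 (+1); matched 2.
Augmenting path A4→B2 (+1); matched 3.
Augmenting path A5→B5 (+1); matched 4.
Augmenting path A2→B1→A1→B3 (+1); matched 5.
No augmenting path remains; maximum matching = 5.
König certificate: {A1, A3, A4, B1, B5} is a vertex cover of size 5 (every listed pair touches it), so no matching can be larger.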